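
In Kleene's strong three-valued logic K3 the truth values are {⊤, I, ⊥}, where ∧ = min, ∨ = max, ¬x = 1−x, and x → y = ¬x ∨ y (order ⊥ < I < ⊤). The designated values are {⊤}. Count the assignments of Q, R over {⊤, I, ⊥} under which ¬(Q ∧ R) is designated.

Of the 9 assignments, 5 give a value in {⊤}.

5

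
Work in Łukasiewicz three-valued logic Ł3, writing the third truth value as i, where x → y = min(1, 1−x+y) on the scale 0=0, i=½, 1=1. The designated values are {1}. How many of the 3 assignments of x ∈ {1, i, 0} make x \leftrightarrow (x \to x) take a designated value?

1

x=1: 1 ✓
x=i: i ·
x=0: 0 ·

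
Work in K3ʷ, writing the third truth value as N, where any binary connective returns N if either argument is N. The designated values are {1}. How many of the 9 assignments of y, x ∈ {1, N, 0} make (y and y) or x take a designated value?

3

Designated under: (y=1, x=1); (y=1, x=0); (y=0, x=1).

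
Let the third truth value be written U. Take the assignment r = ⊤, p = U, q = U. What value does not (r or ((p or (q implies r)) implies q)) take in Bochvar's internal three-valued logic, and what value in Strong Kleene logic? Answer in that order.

U; ⊥

In Bochvar's internal three-valued logic: q implies r = U implies ⊤ = U
p or (q implies r) = U or U = U
(p or (q implies r)) implies q = U implies U = U
r or ((p or (q implies r)) implies q) = ⊤ or U = U
not (r or ((p or (q implies r)) implies q)) = not U = U
In Strong Kleene logic: q implies r = U implies ⊤ = ⊤  [not U or ⊤]
p or (q implies r) = U or ⊤ = ⊤
(p or (q implies r)) implies q = ⊤ implies U = U
r or ((p or (q implies r)) implies q) = ⊤ or U = ⊤
not (r or ((p or (q implies r)) implies q)) = not ⊤ = ⊥
They differ because Bochvar's internal three-valued logic and Strong Kleene logic treat U differently under the binary connectives.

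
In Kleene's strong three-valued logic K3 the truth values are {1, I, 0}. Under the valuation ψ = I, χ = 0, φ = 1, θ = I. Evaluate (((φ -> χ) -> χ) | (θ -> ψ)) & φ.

φ -> χ = 1 -> 0 = 0
(φ -> χ) -> χ = 0 -> 0 = 1
θ -> ψ = I -> I = I  [~I | I]
((φ -> χ) -> χ) | (θ -> ψ) = 1 | I = 1
(((φ -> χ) -> χ) | (θ -> ψ)) & φ = 1 & 1 = 1

1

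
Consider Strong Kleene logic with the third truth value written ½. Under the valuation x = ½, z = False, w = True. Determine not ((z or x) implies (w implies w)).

False

z or x = False or ½ = ½
w implies w = True implies True = True
(z or x) implies (w implies w) = ½ implies True = True
not ((z or x) implies (w implies w)) = not True = False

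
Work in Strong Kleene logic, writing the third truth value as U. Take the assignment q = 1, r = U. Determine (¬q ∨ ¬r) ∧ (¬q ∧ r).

¬q = ¬1 = 0
¬r = ¬U = U
¬q ∨ ¬r = 0 ∨ U = U
¬q = ¬1 = 0
¬q ∧ r = 0 ∧ U = 0
(¬q ∨ ¬r) ∧ (¬q ∧ r) = U ∧ 0 = 0

0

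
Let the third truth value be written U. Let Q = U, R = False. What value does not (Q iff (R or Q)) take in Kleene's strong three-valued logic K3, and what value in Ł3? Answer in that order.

In Kleene's strong three-valued logic K3: R or Q = False or U = U
Q iff (R or Q) = U iff U = U
not (Q iff (R or Q)) = not U = U
In Ł3: R or Q = False or U = U
Q iff (R or Q) = U iff U = True  [1 − |½−½|]
not (Q iff (R or Q)) = not True = False
They differ because Kleene's strong three-valued logic K3 and Ł3 treat U differently under implication.

U; False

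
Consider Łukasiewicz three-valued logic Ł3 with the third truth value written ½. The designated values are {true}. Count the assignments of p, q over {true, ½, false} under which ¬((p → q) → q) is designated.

1

Designated under: (p=false, q=false).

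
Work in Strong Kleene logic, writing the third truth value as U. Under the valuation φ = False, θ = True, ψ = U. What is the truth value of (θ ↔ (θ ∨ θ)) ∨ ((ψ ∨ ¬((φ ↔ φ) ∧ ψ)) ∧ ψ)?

True

θ ∨ θ = True ∨ True = True
θ ↔ (θ ∨ θ) = True ↔ True = True
φ ↔ φ = False ↔ False = True
(φ ↔ φ) ∧ ψ = True ∧ U = U
¬((φ ↔ φ) ∧ ψ) = ¬U = U
ψ ∨ ¬((φ ↔ φ) ∧ ψ) = U ∨ U = U
(ψ ∨ ¬((φ ↔ φ) ∧ ψ)) ∧ ψ = U ∧ U = U
(θ ↔ (θ ∨ θ)) ∨ ((ψ ∨ ¬((φ ↔ φ) ∧ ψ)) ∧ ψ) = True ∨ U = True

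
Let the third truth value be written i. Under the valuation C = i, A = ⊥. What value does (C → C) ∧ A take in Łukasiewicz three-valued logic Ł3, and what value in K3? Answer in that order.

In Łukasiewicz three-valued logic Ł3: C → C = i → i = ⊤  [min(1, 1−½+½)]
(C → C) ∧ A = ⊤ ∧ ⊥ = ⊥
In K3: C → C = i → i = i
(C → C) ∧ A = i ∧ ⊥ = ⊥

⊥; ⊥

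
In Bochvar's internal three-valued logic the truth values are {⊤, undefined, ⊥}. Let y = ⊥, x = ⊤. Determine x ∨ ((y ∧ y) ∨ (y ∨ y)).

⊤

y ∧ y = ⊥ ∧ ⊥ = ⊥
y ∨ y = ⊥ ∨ ⊥ = ⊥
(y ∧ y) ∨ (y ∨ y) = ⊥ ∨ ⊥ = ⊥
x ∨ ((y ∧ y) ∨ (y ∨ y)) = ⊤ ∨ ⊥ = ⊤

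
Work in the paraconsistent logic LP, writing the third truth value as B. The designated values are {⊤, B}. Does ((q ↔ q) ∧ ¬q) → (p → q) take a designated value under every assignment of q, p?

No

Countermodel: q=⊥, p=⊤ gives ⊥, which is not designated.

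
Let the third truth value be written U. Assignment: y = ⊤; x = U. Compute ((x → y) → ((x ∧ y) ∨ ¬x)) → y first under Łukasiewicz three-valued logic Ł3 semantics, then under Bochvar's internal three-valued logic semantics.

⊤; U

In Łukasiewicz three-valued logic Ł3: x → y = U → ⊤ = ⊤  [min(1, 1−½+1)]
x ∧ y = U ∧ ⊤ = U
¬x = ¬U = U
(x ∧ y) ∨ ¬x = U ∨ U = U
(x → y) → ((x ∧ y) ∨ ¬x) = ⊤ → U = U
((x → y) → ((x ∧ y) ∨ ¬x)) → y = U → ⊤ = ⊤
In Bochvar's internal three-valued logic: x → y = U → ⊤ = U
x ∧ y = U ∧ ⊤ = U
¬x = ¬U = U
(x ∧ y) ∨ ¬x = U ∨ U = U
(x → y) → ((x ∧ y) ∨ ¬x) = U → U = U
((x → y) → ((x ∧ y) ∨ ¬x)) → y = U → ⊤ = U
They differ because Łukasiewicz three-valued logic Ł3 and Bochvar's internal three-valued logic treat U differently under the binary connectives.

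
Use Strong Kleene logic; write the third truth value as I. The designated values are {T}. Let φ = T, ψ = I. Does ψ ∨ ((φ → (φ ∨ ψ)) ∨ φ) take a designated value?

Yes

φ ∨ ψ = T ∨ I = T
φ → (φ ∨ ψ) = T → T = T
(φ → (φ ∨ ψ)) ∨ φ = T ∨ T = T
ψ ∨ ((φ → (φ ∨ ψ)) ∨ φ) = I ∨ T = T
T ∈ {T}.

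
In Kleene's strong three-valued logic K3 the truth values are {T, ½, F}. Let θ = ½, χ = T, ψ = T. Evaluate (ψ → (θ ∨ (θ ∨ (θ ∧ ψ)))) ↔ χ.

½

θ ∧ ψ = ½ ∧ T = ½
θ ∨ (θ ∧ ψ) = ½ ∨ ½ = ½
θ ∨ (θ ∨ (θ ∧ ψ)) = ½ ∨ ½ = ½
ψ → (θ ∨ (θ ∨ (θ ∧ ψ))) = T → ½ = ½
(ψ → (θ ∨ (θ ∨ (θ ∧ ψ)))) ↔ χ = ½ ↔ T = ½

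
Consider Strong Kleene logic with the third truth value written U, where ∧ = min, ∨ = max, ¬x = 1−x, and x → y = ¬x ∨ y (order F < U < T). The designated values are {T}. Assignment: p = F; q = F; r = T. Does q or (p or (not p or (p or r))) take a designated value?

Yes

not p = not F = T
p or r = F or T = T
not p or (p or r) = T or T = T
p or (not p or (p or r)) = F or T = T
q or (p or (not p or (p or r))) = F or T = T
T ∈ {T}.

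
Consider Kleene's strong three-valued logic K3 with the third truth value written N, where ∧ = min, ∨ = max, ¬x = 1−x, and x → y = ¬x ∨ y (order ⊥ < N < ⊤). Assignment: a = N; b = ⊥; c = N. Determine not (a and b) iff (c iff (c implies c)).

a and b = N and ⊥ = ⊥
not (a and b) = not ⊥ = ⊤
c implies c = N implies N = N  [not N or N]
c iff (c implies c) = N iff N = N
not (a and b) iff (c iff (c implies c)) = ⊤ iff N = N

N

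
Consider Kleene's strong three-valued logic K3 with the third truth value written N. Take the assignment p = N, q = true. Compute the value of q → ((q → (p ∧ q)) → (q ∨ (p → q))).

p ∧ q = N ∧ true = N
q → (p ∧ q) = true → N = N  [¬true ∨ N]
p → q = N → true = true
q ∨ (p → q) = true ∨ true = true
(q → (p ∧ q)) → (q ∨ (p → q)) = N → true = true
q → ((q → (p ∧ q)) → (q ∨ (p → q))) = true → true = true

true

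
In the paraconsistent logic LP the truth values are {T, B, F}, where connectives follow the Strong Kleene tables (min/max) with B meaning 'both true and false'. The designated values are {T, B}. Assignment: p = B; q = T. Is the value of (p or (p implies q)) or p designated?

p implies q = B implies T = T  [not B or T]
p or (p implies q) = B or T = T
(p or (p implies q)) or p = T or B = T
T ∈ {T, B}.

Yes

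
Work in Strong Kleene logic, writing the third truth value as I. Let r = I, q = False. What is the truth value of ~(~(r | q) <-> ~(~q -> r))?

I

r | q = I | False = I
~(r | q) = ~I = I
~q = ~False = True
~q -> r = True -> I = I  [~True | I]
~(~q -> r) = ~I = I
~(r | q) <-> ~(~q -> r) = I <-> I = I
~(~(r | q) <-> ~(~q -> r)) = ~I = I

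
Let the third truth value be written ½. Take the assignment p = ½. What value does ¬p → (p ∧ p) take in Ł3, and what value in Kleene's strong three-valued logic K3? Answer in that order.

In Ł3: ¬p = ¬½ = ½
p ∧ p = ½ ∧ ½ = ½
¬p → (p ∧ p) = ½ → ½ = True  [min(1, 1−½+½)]
In Kleene's strong three-valued logic K3: ¬p = ¬½ = ½
p ∧ p = ½ ∧ ½ = ½
¬p → (p ∧ p) = ½ → ½ = ½  [¬½ ∨ ½]
They differ because Ł3 and Kleene's strong three-valued logic K3 treat ½ differently under implication.

True; ½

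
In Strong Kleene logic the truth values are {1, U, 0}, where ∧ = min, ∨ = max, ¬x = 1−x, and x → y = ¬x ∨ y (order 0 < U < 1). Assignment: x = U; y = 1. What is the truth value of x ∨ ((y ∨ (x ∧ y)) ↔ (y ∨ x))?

1

x ∧ y = U ∧ 1 = U
y ∨ (x ∧ y) = 1 ∨ U = 1
y ∨ x = 1 ∨ U = 1
(y ∨ (x ∧ y)) ↔ (y ∨ x) = 1 ↔ 1 = 1
x ∨ ((y ∨ (x ∧ y)) ↔ (y ∨ x)) = U ∨ 1 = 1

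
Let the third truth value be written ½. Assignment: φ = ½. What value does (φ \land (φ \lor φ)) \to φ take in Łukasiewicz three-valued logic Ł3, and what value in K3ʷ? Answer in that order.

In Łukasiewicz three-valued logic Ł3: φ \lor φ = ½ \lor ½ = ½
φ \land (φ \lor φ) = ½ \land ½ = ½
(φ \land (φ \lor φ)) \to φ = ½ \to ½ = 1
In K3ʷ: φ \lor φ = ½ \lor ½ = ½
φ \land (φ \lor φ) = ½ \land ½ = ½
(φ \land (φ \lor φ)) \to φ = ½ \to ½ = ½  [any arg is the third value ⇒ result is the third value]
They differ because Łukasiewicz three-valued logic Ł3 and K3ʷ treat ½ differently under the binary connectives.

1; ½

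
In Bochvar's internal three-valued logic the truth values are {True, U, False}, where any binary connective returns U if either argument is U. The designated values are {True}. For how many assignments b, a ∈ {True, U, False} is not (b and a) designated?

Designated under: (b=True, a=False); (b=False, a=True); (b=False, a=False).

3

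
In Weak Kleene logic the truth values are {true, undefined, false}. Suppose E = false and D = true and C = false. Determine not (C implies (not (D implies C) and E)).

D implies C = true implies false = false
not (D implies C) = not false = true
not (D implies C) and E = true and false = false
C implies (not (D implies C) and E) = false implies false = true
not (C implies (not (D implies C) and E)) = not true = false

false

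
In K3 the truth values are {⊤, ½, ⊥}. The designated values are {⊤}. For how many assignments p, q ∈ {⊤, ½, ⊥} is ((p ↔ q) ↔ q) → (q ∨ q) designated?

Designated under: (p=⊤, q=⊤); (p=½, q=⊤); (p=⊥, q=⊤); (p=⊥, q=⊥).

4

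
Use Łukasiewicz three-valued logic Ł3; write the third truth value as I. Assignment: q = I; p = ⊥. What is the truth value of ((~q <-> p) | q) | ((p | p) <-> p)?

⊤

~q = ~I = I
~q <-> p = I <-> ⊥ = I
(~q <-> p) | q = I | I = I
p | p = ⊥ | ⊥ = ⊥
(p | p) <-> p = ⊥ <-> ⊥ = ⊤
((~q <-> p) | q) | ((p | p) <-> p) = I | ⊤ = ⊤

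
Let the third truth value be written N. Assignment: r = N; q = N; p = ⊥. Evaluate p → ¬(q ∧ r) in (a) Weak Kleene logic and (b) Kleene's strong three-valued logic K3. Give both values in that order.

In Weak Kleene logic: q ∧ r = N ∧ N = N
¬(q ∧ r) = ¬N = N
p → ¬(q ∧ r) = ⊥ → N = N  [any arg is the third value ⇒ result is the third value]
In Kleene's strong three-valued logic K3: q ∧ r = N ∧ N = N
¬(q ∧ r) = ¬N = N
p → ¬(q ∧ r) = ⊥ → N = ⊤
They differ because Weak Kleene logic and Kleene's strong three-valued logic K3 treat N differently under the binary connectives.

N; ⊤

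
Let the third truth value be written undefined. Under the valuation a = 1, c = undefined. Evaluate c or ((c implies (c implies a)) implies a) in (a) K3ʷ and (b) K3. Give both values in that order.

In K3ʷ: c implies a = undefined implies 1 = undefined  [any arg is the third value ⇒ result is the third value]
c implies (c implies a) = undefined implies undefined = undefined
(c implies (c implies a)) implies a = undefined implies 1 = undefined
c or ((c implies (c implies a)) implies a) = undefined or undefined = undefined
In K3: c implies a = undefined implies 1 = 1  [not undefined or 1]
c implies (c implies a) = undefined implies 1 = 1
(c implies (c implies a)) implies a = 1 implies 1 = 1
c or ((c implies (c implies a)) implies a) = undefined or 1 = 1
They differ because K3ʷ and K3 treat undefined differently under the binary connectives.

undefined; 1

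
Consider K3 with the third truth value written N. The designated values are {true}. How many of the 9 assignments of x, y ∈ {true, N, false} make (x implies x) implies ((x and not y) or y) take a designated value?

Designated under: (x=true, y=true); (x=true, y=false); (x=N, y=true); (x=false, y=true).

4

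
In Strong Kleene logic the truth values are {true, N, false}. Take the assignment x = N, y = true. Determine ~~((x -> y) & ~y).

x -> y = N -> true = true  [~N | true]
~y = ~true = false
(x -> y) & ~y = true & false = false
~((x -> y) & ~y) = ~false = true
~~((x -> y) & ~y) = ~true = false

false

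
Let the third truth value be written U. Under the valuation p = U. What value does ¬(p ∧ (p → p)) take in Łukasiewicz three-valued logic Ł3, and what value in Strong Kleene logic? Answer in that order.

U; U

In Łukasiewicz three-valued logic Ł3: p → p = U → U = ⊤
p ∧ (p → p) = U ∧ ⊤ = U
¬(p ∧ (p → p)) = ¬U = U
In Strong Kleene logic: p → p = U → U = U
p ∧ (p → p) = U ∧ U = U
¬(p ∧ (p → p)) = ¬U = U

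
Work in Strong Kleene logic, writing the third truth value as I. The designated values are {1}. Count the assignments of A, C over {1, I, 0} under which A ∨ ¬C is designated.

Of the 9 assignments, 5 give a value in {1}.

5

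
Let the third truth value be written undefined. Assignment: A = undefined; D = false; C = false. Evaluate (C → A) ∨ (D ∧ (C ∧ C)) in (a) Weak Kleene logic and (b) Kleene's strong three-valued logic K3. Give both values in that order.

undefined; true

In Weak Kleene logic: C → A = false → undefined = undefined
C ∧ C = false ∧ false = false
D ∧ (C ∧ C) = false ∧ false = false
(C → A) ∨ (D ∧ (C ∧ C)) = undefined ∨ false = undefined
In Kleene's strong three-valued logic K3: C → A = false → undefined = true  [¬false ∨ undefined]
C ∧ C = false ∧ false = false
D ∧ (C ∧ C) = false ∧ false = false
(C → A) ∨ (D ∧ (C ∧ C)) = true ∨ false = true
They differ because Weak Kleene logic and Kleene's strong three-valued logic K3 treat undefined differently under the binary connectives.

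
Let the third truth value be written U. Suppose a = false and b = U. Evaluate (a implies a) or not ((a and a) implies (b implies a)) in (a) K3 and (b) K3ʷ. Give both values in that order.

In K3: a implies a = false implies false = true
a and a = false and false = false
b implies a = U implies false = U  [not U or false]
(a and a) implies (b implies a) = false implies U = true
not ((a and a) implies (b implies a)) = not true = false
(a implies a) or not ((a and a) implies (b implies a)) = true or false = true
In K3ʷ: a implies a = false implies false = true
a and a = false and false = false
b implies a = U implies false = U  [any arg is the third value ⇒ result is the third value]
(a and a) implies (b implies a) = false implies U = U
not ((a and a) implies (b implies a)) = not U = U
(a implies a) or not ((a and a) implies (b implies a)) = true or U = U
They differ because K3 and K3ʷ treat U differently under the binary connectives.

true; U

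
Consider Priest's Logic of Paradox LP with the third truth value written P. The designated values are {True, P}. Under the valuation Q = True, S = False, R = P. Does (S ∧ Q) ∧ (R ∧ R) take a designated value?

S ∧ Q = False ∧ True = False
R ∧ R = P ∧ P = P
(S ∧ Q) ∧ (R ∧ R) = False ∧ P = False
False ∉ {True, P}.

No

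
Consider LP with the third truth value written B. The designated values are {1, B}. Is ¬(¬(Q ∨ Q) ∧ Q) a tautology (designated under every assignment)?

Every assignment of Q over {1, B, 0} gives a value in {1, B}.
In particular, with Q=B: ¬(¬(Q ∨ Q) ∧ Q) = B.

Yes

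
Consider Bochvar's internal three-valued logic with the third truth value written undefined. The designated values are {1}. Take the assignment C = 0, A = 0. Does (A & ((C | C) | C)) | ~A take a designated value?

Yes

C | C = 0 | 0 = 0
(C | C) | C = 0 | 0 = 0
A & ((C | C) | C) = 0 & 0 = 0
~A = ~0 = 1
(A & ((C | C) | C)) | ~A = 0 | 1 = 1
1 ∈ {1}.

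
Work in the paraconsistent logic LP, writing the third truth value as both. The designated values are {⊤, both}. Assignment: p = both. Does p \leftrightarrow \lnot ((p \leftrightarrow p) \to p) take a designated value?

p \leftrightarrow p = both \leftrightarrow both = both
(p \leftrightarrow p) \to p = both \to both = both
\lnot ((p \leftrightarrow p) \to p) = \lnot both = both
p \leftrightarrow \lnot ((p \leftrightarrow p) \to p) = both \leftrightarrow both = both
both ∈ {⊤, both}.

Yes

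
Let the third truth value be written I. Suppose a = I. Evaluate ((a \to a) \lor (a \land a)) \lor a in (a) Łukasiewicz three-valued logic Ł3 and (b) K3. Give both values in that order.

In Łukasiewicz three-valued logic Ł3: a \to a = I \to I = 1  [min(1, 1−½+½)]
a \land a = I \land I = I
(a \to a) \lor (a \land a) = 1 \lor I = 1
((a \to a) \lor (a \land a)) \lor a = 1 \lor I = 1
In K3: a \to a = I \to I = I  [\lnot I \lor I]
a \land a = I \land I = I
(a \to a) \lor (a \land a) = I \lor I = I
((a \to a) \lor (a \land a)) \lor a = I \lor I = I
They differ because Łukasiewicz three-valued logic Ł3 and K3 treat I differently under implication.

1; I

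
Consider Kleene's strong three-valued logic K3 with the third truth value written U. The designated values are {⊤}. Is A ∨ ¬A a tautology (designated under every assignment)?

Countermodel: A=U gives U, which is not designated.

No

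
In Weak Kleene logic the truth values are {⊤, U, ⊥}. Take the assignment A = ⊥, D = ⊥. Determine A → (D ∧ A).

⊤

D ∧ A = ⊥ ∧ ⊥ = ⊥
A → (D ∧ A) = ⊥ → ⊥ = ⊤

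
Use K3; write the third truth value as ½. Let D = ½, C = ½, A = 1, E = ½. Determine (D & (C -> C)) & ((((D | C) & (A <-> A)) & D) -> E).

C -> C = ½ -> ½ = ½
D & (C -> C) = ½ & ½ = ½
D | C = ½ | ½ = ½
A <-> A = 1 <-> 1 = 1
(D | C) & (A <-> A) = ½ & 1 = ½
((D | C) & (A <-> A)) & D = ½ & ½ = ½
(((D | C) & (A <-> A)) & D) -> E = ½ -> ½ = ½
(D & (C -> C)) & ((((D | C) & (A <-> A)) & D) -> E) = ½ & ½ = ½

½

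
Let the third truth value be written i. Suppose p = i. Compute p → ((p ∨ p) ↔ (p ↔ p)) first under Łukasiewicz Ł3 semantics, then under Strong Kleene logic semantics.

In Łukasiewicz Ł3: p ∨ p = i ∨ i = i
p ↔ p = i ↔ i = true
(p ∨ p) ↔ (p ↔ p) = i ↔ true = i
p → ((p ∨ p) ↔ (p ↔ p)) = i → i = true
In Strong Kleene logic: p ∨ p = i ∨ i = i
p ↔ p = i ↔ i = i
(p ∨ p) ↔ (p ↔ p) = i ↔ i = i
p → ((p ∨ p) ↔ (p ↔ p)) = i → i = i  [¬i ∨ i]
They differ because Łukasiewicz Ł3 and Strong Kleene logic treat i differently under implication.

true; i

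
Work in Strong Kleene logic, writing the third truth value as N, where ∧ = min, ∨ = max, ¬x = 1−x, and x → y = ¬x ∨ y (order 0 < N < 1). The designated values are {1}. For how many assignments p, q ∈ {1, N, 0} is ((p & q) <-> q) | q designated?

Of the 9 assignments, 6 give a value in {1}.

6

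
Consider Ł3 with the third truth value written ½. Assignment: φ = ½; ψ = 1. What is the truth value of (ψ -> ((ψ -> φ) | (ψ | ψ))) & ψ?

ψ -> φ = 1 -> ½ = ½  [min(1, 1−1+½)]
ψ | ψ = 1 | 1 = 1
(ψ -> φ) | (ψ | ψ) = ½ | 1 = 1
ψ -> ((ψ -> φ) | (ψ | ψ)) = 1 -> 1 = 1
(ψ -> ((ψ -> φ) | (ψ | ψ))) & ψ = 1 & 1 = 1

1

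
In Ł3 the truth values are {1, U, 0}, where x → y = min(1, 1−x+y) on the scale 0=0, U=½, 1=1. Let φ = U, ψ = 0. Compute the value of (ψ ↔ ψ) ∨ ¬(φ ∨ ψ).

1

ψ ↔ ψ = 0 ↔ 0 = 1
φ ∨ ψ = U ∨ 0 = U
¬(φ ∨ ψ) = ¬U = U
(ψ ↔ ψ) ∨ ¬(φ ∨ ψ) = 1 ∨ U = 1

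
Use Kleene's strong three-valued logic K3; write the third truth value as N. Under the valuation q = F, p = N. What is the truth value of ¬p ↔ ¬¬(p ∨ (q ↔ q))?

N

¬p = ¬N = N
q ↔ q = F ↔ F = T
p ∨ (q ↔ q) = N ∨ T = T
¬(p ∨ (q ↔ q)) = ¬T = F
¬¬(p ∨ (q ↔ q)) = ¬F = T
¬p ↔ ¬¬(p ∨ (q ↔ q)) = N ↔ T = N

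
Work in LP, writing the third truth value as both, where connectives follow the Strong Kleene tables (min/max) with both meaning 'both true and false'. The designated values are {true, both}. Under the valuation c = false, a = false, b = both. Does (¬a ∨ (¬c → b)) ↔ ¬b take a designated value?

¬a = ¬false = true
¬c = ¬false = true
¬c → b = true → both = both
¬a ∨ (¬c → b) = true ∨ both = true
¬b = ¬both = both
(¬a ∨ (¬c → b)) ↔ ¬b = true ↔ both = both
both ∈ {true, both}.

Yes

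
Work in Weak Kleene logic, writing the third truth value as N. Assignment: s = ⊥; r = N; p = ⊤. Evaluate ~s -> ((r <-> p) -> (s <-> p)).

~s = ~⊥ = ⊤
r <-> p = N <-> ⊤ = N
s <-> p = ⊥ <-> ⊤ = ⊥
(r <-> p) -> (s <-> p) = N -> ⊥ = N
~s -> ((r <-> p) -> (s <-> p)) = ⊤ -> N = N

N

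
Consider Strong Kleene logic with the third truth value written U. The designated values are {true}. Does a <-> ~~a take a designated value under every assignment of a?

No

Countermodel: a=U gives U, which is not designated.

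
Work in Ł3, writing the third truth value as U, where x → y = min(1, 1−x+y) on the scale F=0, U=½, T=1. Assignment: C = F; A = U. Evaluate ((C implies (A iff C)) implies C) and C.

F

A iff C = U iff F = U  [1 − |½−0|]
C implies (A iff C) = F implies U = T
(C implies (A iff C)) implies C = T implies F = F
((C implies (A iff C)) implies C) and C = F and F = F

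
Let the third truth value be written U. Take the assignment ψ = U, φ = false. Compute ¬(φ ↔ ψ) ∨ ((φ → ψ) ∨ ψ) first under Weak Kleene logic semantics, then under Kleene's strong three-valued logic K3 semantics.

U; true

In Weak Kleene logic: φ ↔ ψ = false ↔ U = U
¬(φ ↔ ψ) = ¬U = U
φ → ψ = false → U = U  [any arg is the third value ⇒ result is the third value]
(φ → ψ) ∨ ψ = U ∨ U = U
¬(φ ↔ ψ) ∨ ((φ → ψ) ∨ ψ) = U ∨ U = U
In Kleene's strong three-valued logic K3: φ ↔ ψ = false ↔ U = U
¬(φ ↔ ψ) = ¬U = U
φ → ψ = false → U = true  [¬false ∨ U]
(φ → ψ) ∨ ψ = true ∨ U = true
¬(φ ↔ ψ) ∨ ((φ → ψ) ∨ ψ) = U ∨ true = true
They differ because Weak Kleene logic and Kleene's strong three-valued logic K3 treat U differently under the binary connectives.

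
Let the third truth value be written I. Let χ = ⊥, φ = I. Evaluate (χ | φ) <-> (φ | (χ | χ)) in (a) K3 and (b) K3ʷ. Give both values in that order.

I; I

In K3: χ | φ = ⊥ | I = I
χ | χ = ⊥ | ⊥ = ⊥
φ | (χ | χ) = I | ⊥ = I
(χ | φ) <-> (φ | (χ | χ)) = I <-> I = I
In K3ʷ: χ | φ = ⊥ | I = I
χ | χ = ⊥ | ⊥ = ⊥
φ | (χ | χ) = I | ⊥ = I
(χ | φ) <-> (φ | (χ | χ)) = I <-> I = I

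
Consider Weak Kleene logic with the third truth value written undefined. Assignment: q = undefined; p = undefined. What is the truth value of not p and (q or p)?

not p = not undefined = undefined
q or p = undefined or undefined = undefined
not p and (q or p) = undefined and undefined = undefined

undefined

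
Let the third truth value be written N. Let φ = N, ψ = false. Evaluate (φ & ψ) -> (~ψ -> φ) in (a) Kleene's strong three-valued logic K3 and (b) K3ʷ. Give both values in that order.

true; N

In Kleene's strong three-valued logic K3: φ & ψ = N & false = false
~ψ = ~false = true
~ψ -> φ = true -> N = N  [~true | N]
(φ & ψ) -> (~ψ -> φ) = false -> N = true
In K3ʷ: φ & ψ = N & false = N
~ψ = ~false = true
~ψ -> φ = true -> N = N  [any arg is the third value ⇒ result is the third value]
(φ & ψ) -> (~ψ -> φ) = N -> N = N
They differ because Kleene's strong three-valued logic K3 and K3ʷ treat N differently under the binary connectives.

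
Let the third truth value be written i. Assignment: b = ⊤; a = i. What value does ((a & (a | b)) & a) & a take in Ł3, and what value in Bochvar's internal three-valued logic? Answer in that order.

In Ł3: a | b = i | ⊤ = ⊤
a & (a | b) = i & ⊤ = i
(a & (a | b)) & a = i & i = i
((a & (a | b)) & a) & a = i & i = i
In Bochvar's internal three-valued logic: a | b = i | ⊤ = i
a & (a | b) = i & i = i
(a & (a | b)) & a = i & i = i
((a & (a | b)) & a) & a = i & i = i

i; i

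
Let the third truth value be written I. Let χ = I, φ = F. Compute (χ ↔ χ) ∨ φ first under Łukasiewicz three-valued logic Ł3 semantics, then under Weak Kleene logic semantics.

In Łukasiewicz three-valued logic Ł3: χ ↔ χ = I ↔ I = T  [1 − |½−½|]
(χ ↔ χ) ∨ φ = T ∨ F = T
In Weak Kleene logic: χ ↔ χ = I ↔ I = I
(χ ↔ χ) ∨ φ = I ∨ F = I
They differ because Łukasiewicz three-valued logic Ł3 and Weak Kleene logic treat I differently under the binary connectives.

T; I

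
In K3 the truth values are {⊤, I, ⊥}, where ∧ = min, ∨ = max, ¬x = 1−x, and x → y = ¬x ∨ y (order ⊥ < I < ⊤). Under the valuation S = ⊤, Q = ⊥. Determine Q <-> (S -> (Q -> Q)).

⊥

Q -> Q = ⊥ -> ⊥ = ⊤
S -> (Q -> Q) = ⊤ -> ⊤ = ⊤
Q <-> (S -> (Q -> Q)) = ⊥ <-> ⊤ = ⊥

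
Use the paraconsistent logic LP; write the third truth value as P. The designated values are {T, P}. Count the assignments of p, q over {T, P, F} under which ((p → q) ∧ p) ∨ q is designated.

7

Of the 9 assignments, 7 give a value in {T, P}.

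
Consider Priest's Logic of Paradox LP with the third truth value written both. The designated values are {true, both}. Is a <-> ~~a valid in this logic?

Yes

Every assignment of a over {true, both, false} gives a value in {true, both}.
In particular, with a=both: a <-> ~~a = both.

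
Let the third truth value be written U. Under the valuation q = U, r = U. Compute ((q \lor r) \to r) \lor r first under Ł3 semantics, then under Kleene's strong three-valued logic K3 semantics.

True; U

In Ł3: q \lor r = U \lor U = U
(q \lor r) \to r = U \to U = True  [min(1, 1−½+½)]
((q \lor r) \to r) \lor r = True \lor U = True
In Kleene's strong three-valued logic K3: q \lor r = U \lor U = U
(q \lor r) \to r = U \to U = U  [\lnot U \lor U]
((q \lor r) \to r) \lor r = U \lor U = U
They differ because Ł3 and Kleene's strong three-valued logic K3 treat U differently under implication.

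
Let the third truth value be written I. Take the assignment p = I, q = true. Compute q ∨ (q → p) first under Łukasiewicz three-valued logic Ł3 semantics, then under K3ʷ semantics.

In Łukasiewicz three-valued logic Ł3: q → p = true → I = I  [min(1, 1−1+½)]
q ∨ (q → p) = true ∨ I = true
In K3ʷ: q → p = true → I = I  [any arg is the third value ⇒ result is the third value]
q ∨ (q → p) = true ∨ I = I
They differ because Łukasiewicz three-valued logic Ł3 and K3ʷ treat I differently under the binary connectives.

true; I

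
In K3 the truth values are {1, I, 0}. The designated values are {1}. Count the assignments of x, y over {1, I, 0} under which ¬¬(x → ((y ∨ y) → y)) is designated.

Of the 9 assignments, 7 give a value in {1}.

7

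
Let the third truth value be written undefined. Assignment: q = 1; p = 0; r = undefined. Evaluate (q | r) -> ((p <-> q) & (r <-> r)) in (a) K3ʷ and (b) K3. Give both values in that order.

In K3ʷ: q | r = 1 | undefined = undefined
p <-> q = 0 <-> 1 = 0
r <-> r = undefined <-> undefined = undefined
(p <-> q) & (r <-> r) = 0 & undefined = undefined
(q | r) -> ((p <-> q) & (r <-> r)) = undefined -> undefined = undefined
In K3: q | r = 1 | undefined = 1
p <-> q = 0 <-> 1 = 0
r <-> r = undefined <-> undefined = undefined
(p <-> q) & (r <-> r) = 0 & undefined = 0
(q | r) -> ((p <-> q) & (r <-> r)) = 1 -> 0 = 0
They differ because K3ʷ and K3 treat undefined differently under the binary connectives.

undefined; 0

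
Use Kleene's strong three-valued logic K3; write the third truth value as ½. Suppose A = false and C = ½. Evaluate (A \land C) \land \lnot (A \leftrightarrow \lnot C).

false

A \land C = false \land ½ = false
\lnot C = \lnot ½ = ½
A \leftrightarrow \lnot C = false \leftrightarrow ½ = ½
\lnot (A \leftrightarrow \lnot C) = \lnot ½ = ½
(A \land C) \land \lnot (A \leftrightarrow \lnot C) = false \land ½ = false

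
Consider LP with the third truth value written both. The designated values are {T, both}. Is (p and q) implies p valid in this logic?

Yes

Every assignment of p, q over {T, both, F} gives a value in {T, both}.
In particular, with p=both, q=both: (p and q) implies p = both.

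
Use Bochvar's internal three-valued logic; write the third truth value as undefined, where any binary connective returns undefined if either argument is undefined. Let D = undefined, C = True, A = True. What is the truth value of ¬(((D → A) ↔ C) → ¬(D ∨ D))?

undefined

D → A = undefined → True = undefined
(D → A) ↔ C = undefined ↔ True = undefined
D ∨ D = undefined ∨ undefined = undefined
¬(D ∨ D) = ¬undefined = undefined
((D → A) ↔ C) → ¬(D ∨ D) = undefined → undefined = undefined
¬(((D → A) ↔ C) → ¬(D ∨ D)) = ¬undefined = undefined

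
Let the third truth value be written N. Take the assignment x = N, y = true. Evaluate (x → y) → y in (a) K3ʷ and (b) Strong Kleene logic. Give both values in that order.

In K3ʷ: x → y = N → true = N  [any arg is the third value ⇒ result is the third value]
(x → y) → y = N → true = N
In Strong Kleene logic: x → y = N → true = true
(x → y) → y = true → true = true
They differ because K3ʷ and Strong Kleene logic treat N differently under the binary connectives.

N; true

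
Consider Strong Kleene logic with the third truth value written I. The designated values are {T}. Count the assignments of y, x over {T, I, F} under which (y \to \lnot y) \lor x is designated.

Of the 9 assignments, 5 give a value in {T}.

5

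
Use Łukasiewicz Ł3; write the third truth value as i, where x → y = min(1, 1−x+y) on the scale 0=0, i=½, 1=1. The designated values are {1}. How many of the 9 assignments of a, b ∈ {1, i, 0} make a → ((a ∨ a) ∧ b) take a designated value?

6

Of the 9 assignments, 6 give a value in {1}.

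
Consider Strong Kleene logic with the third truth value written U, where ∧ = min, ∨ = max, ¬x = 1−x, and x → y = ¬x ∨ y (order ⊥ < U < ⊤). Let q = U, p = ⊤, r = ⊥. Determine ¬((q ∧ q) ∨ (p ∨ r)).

⊥

q ∧ q = U ∧ U = U
p ∨ r = ⊤ ∨ ⊥ = ⊤
(q ∧ q) ∨ (p ∨ r) = U ∨ ⊤ = ⊤
¬((q ∧ q) ∨ (p ∨ r)) = ¬⊤ = ⊥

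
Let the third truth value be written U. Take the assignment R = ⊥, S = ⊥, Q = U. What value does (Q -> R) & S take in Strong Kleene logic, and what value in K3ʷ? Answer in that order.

In Strong Kleene logic: Q -> R = U -> ⊥ = U  [~U | ⊥]
(Q -> R) & S = U & ⊥ = ⊥
In K3ʷ: Q -> R = U -> ⊥ = U
(Q -> R) & S = U & ⊥ = U
They differ because Strong Kleene logic and K3ʷ treat U differently under the binary connectives.

⊥; U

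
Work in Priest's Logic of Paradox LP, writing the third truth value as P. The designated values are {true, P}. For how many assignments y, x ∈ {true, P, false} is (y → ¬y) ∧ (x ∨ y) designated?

5

Of the 9 assignments, 5 give a value in {true, P}.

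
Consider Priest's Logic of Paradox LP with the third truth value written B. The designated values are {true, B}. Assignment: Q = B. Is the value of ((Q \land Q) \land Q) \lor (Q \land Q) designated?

Q \land Q = B \land B = B
(Q \land Q) \land Q = B \land B = B
Q \land Q = B \land B = B
((Q \land Q) \land Q) \lor (Q \land Q) = B \lor B = B
B ∈ {true, B}.

Yes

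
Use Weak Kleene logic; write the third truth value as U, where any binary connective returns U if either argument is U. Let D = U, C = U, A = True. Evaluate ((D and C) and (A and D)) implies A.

U

D and C = U and U = U
A and D = True and U = U
(D and C) and (A and D) = U and U = U
((D and C) and (A and D)) implies A = U implies True = U  [any arg is the third value ⇒ result is the third value]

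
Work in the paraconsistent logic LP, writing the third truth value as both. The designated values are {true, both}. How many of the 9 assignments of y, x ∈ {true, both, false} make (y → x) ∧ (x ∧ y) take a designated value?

4

Designated under: (y=true, x=true); (y=true, x=both); (y=both, x=true); (y=both, x=both).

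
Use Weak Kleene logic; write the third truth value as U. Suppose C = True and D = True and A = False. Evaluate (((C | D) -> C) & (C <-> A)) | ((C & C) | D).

True

C | D = True | True = True
(C | D) -> C = True -> True = True
C <-> A = True <-> False = False
((C | D) -> C) & (C <-> A) = True & False = False
C & C = True & True = True
(C & C) | D = True | True = True
(((C | D) -> C) & (C <-> A)) | ((C & C) | D) = False | True = True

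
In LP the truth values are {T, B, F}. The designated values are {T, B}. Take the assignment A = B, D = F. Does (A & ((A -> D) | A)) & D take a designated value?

No

A -> D = B -> F = B  [~B | F]
(A -> D) | A = B | B = B
A & ((A -> D) | A) = B & B = B
(A & ((A -> D) | A)) & D = B & F = F
F ∉ {T, B}.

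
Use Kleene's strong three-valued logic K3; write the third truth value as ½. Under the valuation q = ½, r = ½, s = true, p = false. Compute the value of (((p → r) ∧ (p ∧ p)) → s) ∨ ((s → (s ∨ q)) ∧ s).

p → r = false → ½ = true  [¬false ∨ ½]
p ∧ p = false ∧ false = false
(p → r) ∧ (p ∧ p) = true ∧ false = false
((p → r) ∧ (p ∧ p)) → s = false → true = true
s ∨ q = true ∨ ½ = true
s → (s ∨ q) = true → true = true
(s → (s ∨ q)) ∧ s = true ∧ true = true
(((p → r) ∧ (p ∧ p)) → s) ∨ ((s → (s ∨ q)) ∧ s) = true ∨ true = true

true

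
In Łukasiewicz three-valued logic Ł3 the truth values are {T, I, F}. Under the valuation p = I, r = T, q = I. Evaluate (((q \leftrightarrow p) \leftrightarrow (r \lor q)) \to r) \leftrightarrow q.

q \leftrightarrow p = I \leftrightarrow I = T
r \lor q = T \lor I = T
(q \leftrightarrow p) \leftrightarrow (r \lor q) = T \leftrightarrow T = T
((q \leftrightarrow p) \leftrightarrow (r \lor q)) \to r = T \to T = T
(((q \leftrightarrow p) \leftrightarrow (r \lor q)) \to r) \leftrightarrow q = T \leftrightarrow I = I

I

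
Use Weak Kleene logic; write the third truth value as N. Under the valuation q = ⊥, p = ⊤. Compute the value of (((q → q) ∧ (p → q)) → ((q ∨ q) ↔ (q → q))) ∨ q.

q → q = ⊥ → ⊥ = ⊤
p → q = ⊤ → ⊥ = ⊥
(q → q) ∧ (p → q) = ⊤ ∧ ⊥ = ⊥
q ∨ q = ⊥ ∨ ⊥ = ⊥
q → q = ⊥ → ⊥ = ⊤
(q ∨ q) ↔ (q → q) = ⊥ ↔ ⊤ = ⊥
((q → q) ∧ (p → q)) → ((q ∨ q) ↔ (q → q)) = ⊥ → ⊥ = ⊤
(((q → q) ∧ (p → q)) → ((q ∨ q) ↔ (q → q))) ∨ q = ⊤ ∨ ⊥ = ⊤

⊤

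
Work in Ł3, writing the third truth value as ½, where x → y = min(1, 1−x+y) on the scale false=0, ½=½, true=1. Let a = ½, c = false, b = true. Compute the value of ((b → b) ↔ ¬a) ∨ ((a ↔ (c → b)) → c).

½

b → b = true → true = true
¬a = ¬½ = ½
(b → b) ↔ ¬a = true ↔ ½ = ½  [1 − |1−½|]
c → b = false → true = true
a ↔ (c → b) = ½ ↔ true = ½
(a ↔ (c → b)) → c = ½ → false = ½
((b → b) ↔ ¬a) ∨ ((a ↔ (c → b)) → c) = ½ ∨ ½ = ½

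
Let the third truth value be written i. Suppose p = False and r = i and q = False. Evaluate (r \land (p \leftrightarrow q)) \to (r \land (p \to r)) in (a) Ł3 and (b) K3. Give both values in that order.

True; i

In Ł3: p \leftrightarrow q = False \leftrightarrow False = True
r \land (p \leftrightarrow q) = i \land True = i
p \to r = False \to i = True  [min(1, 1−0+½)]
r \land (p \to r) = i \land True = i
(r \land (p \leftrightarrow q)) \to (r \land (p \to r)) = i \to i = True
In K3: p \leftrightarrow q = False \leftrightarrow False = True
r \land (p \leftrightarrow q) = i \land True = i
p \to r = False \to i = True  [\lnot False \lor i]
r \land (p \to r) = i \land True = i
(r \land (p \leftrightarrow q)) \to (r \land (p \to r)) = i \to i = i
They differ because Ł3 and K3 treat i differently under implication.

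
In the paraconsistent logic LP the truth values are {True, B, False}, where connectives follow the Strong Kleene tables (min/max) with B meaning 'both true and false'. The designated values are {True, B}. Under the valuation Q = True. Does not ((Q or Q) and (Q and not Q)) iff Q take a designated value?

Yes

Q or Q = True or True = True
not Q = not True = False
Q and not Q = True and False = False
(Q or Q) and (Q and not Q) = True and False = False
not ((Q or Q) and (Q and not Q)) = not False = True
not ((Q or Q) and (Q and not Q)) iff Q = True iff True = True
True ∈ {True, B}.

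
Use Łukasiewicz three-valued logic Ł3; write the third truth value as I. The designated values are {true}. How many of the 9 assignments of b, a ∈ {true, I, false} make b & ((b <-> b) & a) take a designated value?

Designated under: (b=true, a=true).

1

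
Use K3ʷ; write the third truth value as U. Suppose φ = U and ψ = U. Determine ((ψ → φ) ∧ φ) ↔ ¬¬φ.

ψ → φ = U → U = U  [any arg is the third value ⇒ result is the third value]
(ψ → φ) ∧ φ = U ∧ U = U
¬φ = ¬U = U
¬¬φ = ¬U = U
((ψ → φ) ∧ φ) ↔ ¬¬φ = U ↔ U = U

U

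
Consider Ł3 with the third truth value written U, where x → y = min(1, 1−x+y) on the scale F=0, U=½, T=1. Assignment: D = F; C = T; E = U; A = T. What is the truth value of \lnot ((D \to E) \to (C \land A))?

D \to E = F \to U = T  [min(1, 1−0+½)]
C \land A = T \land T = T
(D \to E) \to (C \land A) = T \to T = T
\lnot ((D \to E) \to (C \land A)) = \lnot T = F

F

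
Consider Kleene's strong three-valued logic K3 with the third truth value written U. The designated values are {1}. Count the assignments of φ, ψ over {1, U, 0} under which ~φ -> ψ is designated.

5

Of the 9 assignments, 5 give a value in {1}.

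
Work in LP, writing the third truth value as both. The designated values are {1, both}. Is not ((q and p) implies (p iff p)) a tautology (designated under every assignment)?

No

Countermodel: q=1, p=1 gives 0, which is not designated.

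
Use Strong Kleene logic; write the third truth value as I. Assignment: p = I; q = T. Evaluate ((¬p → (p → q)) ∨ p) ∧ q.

¬p = ¬I = I
p → q = I → T = T  [¬I ∨ T]
¬p → (p → q) = I → T = T
(¬p → (p → q)) ∨ p = T ∨ I = T
((¬p → (p → q)) ∨ p) ∧ q = T ∧ T = T

T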